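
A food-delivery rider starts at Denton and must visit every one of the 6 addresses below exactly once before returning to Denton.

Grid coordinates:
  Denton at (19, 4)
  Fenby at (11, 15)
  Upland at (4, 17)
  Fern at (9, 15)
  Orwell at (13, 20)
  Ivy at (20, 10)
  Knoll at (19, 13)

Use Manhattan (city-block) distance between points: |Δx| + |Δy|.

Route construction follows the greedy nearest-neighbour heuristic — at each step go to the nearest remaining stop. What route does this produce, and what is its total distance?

Total distance 64 via the nearest-neighbour route Denton → Ivy → Knoll → Fenby → Fern → Upland → Orwell → Denton.

Denton → [Ivy:7 / Knoll:9 / Fenby:19 / Fern:21 / Orwell:22 / Upland:28] → Ivy (7)
Ivy → [Knoll:4 / Fenby:14 / Fern:16 / Orwell:17 / Upland:23] → Knoll (4)
Knoll → [Fenby:10 / Fern:12 / Orwell:13 / Upland:19] → Fenby (10)
Fenby → [Fern:2 / Orwell:7 / Upland:9] → Fern (2)
Fern → [Upland:7 / Orwell:9] → Upland (7)
Upland → [Orwell:12] → Orwell (12)
Return Orwell→Denton: 22.
Total = 7 + 4 + 10 + 2 + 7 + 12 + 22 = 64.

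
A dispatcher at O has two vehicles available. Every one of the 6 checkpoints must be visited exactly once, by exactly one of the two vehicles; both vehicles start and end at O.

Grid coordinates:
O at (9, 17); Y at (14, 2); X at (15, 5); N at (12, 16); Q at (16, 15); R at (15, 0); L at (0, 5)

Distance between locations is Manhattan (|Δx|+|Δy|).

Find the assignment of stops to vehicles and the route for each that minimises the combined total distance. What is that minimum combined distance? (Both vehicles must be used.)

Check every non-empty split of the stops between the two vehicles; for each half take its own optimal tour:
  {Y} + {X, N, Q, R, L}: 40 + 66 = 106
  {X} + {Y, N, Q, R, L}: 36 + 66 = 102
  {Y, X} + {N, Q, R, L}: 42 + 66 = 108
  {N} + {Y, X, Q, R, L}: 8 + 66 = 74
  {Y, N} + {X, Q, R, L}: 40 + 66 = 106
  {X, N} + {Y, Q, R, L}: 36 + 66 = 102
  … (31 splits in total)
Best: vehicle 1 O → N → O = 8; vehicle 2 O → Q → X → R → Y → L → O = 66; combined 74.

74 — the smallest possible combined total.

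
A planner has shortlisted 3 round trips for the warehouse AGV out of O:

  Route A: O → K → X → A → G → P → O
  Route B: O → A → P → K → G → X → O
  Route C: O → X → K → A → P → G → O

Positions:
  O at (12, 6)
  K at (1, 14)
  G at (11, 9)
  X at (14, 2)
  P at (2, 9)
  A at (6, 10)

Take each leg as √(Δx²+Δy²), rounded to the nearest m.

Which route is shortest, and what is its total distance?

Route A: 14 + 18 + 11 + 5 + 9 + 10 = 67
Route B: 7 + 4 + 5 + 11 + 8 + 4 = 39
Route C: 4 + 18 + 6 + 4 + 9 + 3 = 44

39 m — Route B is the shortest.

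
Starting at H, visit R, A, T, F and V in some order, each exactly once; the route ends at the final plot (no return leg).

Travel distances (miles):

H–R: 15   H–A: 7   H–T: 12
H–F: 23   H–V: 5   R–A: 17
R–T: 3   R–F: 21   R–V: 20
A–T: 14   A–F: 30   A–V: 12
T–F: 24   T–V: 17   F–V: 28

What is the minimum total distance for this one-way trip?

Minimum one-way distance = 55 miles.

There are 5! = 120 possible orderings.
H→R→A→T→F→V: 15+17+14+24+28 = 98
H→R→A→T→V→F: 15+17+14+17+28 = 91
H→R→A→F→T→V: 15+17+30+24+17 = 103
H→R→A→F→V→T: 15+17+30+28+17 = 107
H→R→A→V→T→F: 15+17+12+17+24 = 85
H→R→A→V→F→T: 15+17+12+28+24 = 96
H→R→T→A→F→V: 15+3+14+30+28 = 90
H→R→T→A→V→F: 15+3+14+12+28 = 72
H→R→T→F→A→V: 15+3+24+30+12 = 84
H→R→T→F→V→A: 15+3+24+28+12 = 82
H→R→T→V→A→F: 15+3+17+12+30 = 77
H→R→T→V→F→A: 15+3+17+28+30 = 93
H→R→F→A→T→V: 15+21+30+14+17 = 97
H→R→F→A→V→T: 15+21+30+12+17 = 95
… (106 more)
H→V→A→T→R→F: 5+12+14+3+21 = 55  ← best
The minimum is 55.
One shortest path: H → V → A → T → R → F.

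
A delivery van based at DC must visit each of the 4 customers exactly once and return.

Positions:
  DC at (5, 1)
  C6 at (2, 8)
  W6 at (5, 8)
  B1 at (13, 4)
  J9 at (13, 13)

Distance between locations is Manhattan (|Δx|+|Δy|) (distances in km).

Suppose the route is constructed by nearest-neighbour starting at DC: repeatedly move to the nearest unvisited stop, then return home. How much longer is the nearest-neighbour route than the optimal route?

The nearest-neighbour route is 8 km longer than optimal.

DC: W6=7, C6=10, B1=11, J9=20 ⇒ W6
W6: C6=3, B1=12, J9=13 ⇒ C6
C6: B1=15, J9=16 ⇒ B1
B1: J9=9 ⇒ J9
NN route DC → W6 → C6 → B1 → J9 → DC costs 54.
Optimal: DC → C6 → W6 → J9 → B1 → DC costs 46 (by enumerating all 12 distinct tours).
Excess = 54 − 46 = 8.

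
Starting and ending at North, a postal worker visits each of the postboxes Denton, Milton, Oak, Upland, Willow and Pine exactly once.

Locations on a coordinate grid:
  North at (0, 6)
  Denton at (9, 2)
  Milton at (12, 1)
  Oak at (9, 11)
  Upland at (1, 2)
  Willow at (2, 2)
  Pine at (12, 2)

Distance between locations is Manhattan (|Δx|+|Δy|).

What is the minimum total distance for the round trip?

There are 360 distinct closed tours to check (reversals are equivalent).
North→Denton→Milton→Oak→Upland→Willow→Pine→North: 13+4+13+17+1+10+16 = 74
North→Denton→Milton→Oak→Upland→Pine→Willow→North: 13+4+13+17+11+10+6 = 74
North→Denton→Milton→Oak→Willow→Upland→Pine→North: 13+4+13+16+1+11+16 = 74
North→Denton→Milton→Oak→Willow→Pine→Upland→North: 13+4+13+16+10+11+5 = 72
North→Denton→Milton→Oak→Pine→Upland→Willow→North: 13+4+13+12+11+1+6 = 60
North→Denton→Milton→Oak→Pine→Willow→Upland→North: 13+4+13+12+10+1+5 = 58
North→Denton→Milton→Upland→Oak→Willow→Pine→North: 13+4+12+17+16+10+16 = 88
North→Denton→Milton→Upland→Oak→Pine→Willow→North: 13+4+12+17+12+10+6 = 74
… (352 more)
North→Oak→Denton→Milton→Pine→Willow→Upland→North: 14+9+4+1+10+1+5 = 44  ← best
The minimum is 44.
One optimal route: North → Oak → Denton → Milton → Pine → Willow → Upland → North (or its reverse).

44 — the shortest possible round trip.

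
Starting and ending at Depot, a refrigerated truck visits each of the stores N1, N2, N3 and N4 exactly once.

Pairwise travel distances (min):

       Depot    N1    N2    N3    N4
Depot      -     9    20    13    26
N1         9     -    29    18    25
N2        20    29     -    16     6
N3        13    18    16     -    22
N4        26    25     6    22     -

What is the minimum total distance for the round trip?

Depot→N1→N2→N3→N4→Depot: 9+29+16+22+26 = 102
Depot→N1→N2→N4→N3→Depot: 9+29+6+22+13 = 79
Depot→N1→N3→N2→N4→Depot: 9+18+16+6+26 = 75
Depot→N1→N3→N4→N2→Depot: 9+18+22+6+20 = 75
Depot→N1→N4→N2→N3→Depot: 9+25+6+16+13 = 69
Depot→N1→N4→N3→N2→Depot: 9+25+22+16+20 = 92
Depot→N2→N1→N3→N4→Depot: 20+29+18+22+26 = 115
Depot→N2→N1→N4→N3→Depot: 20+29+25+22+13 = 109
Depot→N2→N3→N1→N4→Depot: 20+16+18+25+26 = 105
Depot→N2→N4→N1→N3→Depot: 20+6+25+18+13 = 82
Depot→N3→N1→N2→N4→Depot: 13+18+29+6+26 = 92
Depot→N3→N2→N1→N4→Depot: 13+16+29+25+26 = 109
The minimum is 69.
One optimal route: Depot → N1 → N4 → N2 → N3 → Depot (or its reverse).

Minimum total distance: 69 min.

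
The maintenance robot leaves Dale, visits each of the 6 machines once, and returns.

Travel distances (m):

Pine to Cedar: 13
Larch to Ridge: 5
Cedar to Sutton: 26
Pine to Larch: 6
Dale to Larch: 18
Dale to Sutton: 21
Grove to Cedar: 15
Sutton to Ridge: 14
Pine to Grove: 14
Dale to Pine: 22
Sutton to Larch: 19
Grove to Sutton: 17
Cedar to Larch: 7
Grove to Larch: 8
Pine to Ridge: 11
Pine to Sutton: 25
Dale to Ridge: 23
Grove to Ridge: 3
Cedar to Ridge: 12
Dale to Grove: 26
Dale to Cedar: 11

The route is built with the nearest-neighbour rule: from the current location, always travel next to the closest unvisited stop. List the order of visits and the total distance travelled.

Nearest-neighbour total = 86 m; route Dale → Cedar → Larch → Ridge → Grove → Pine → Sutton → Dale.

At Dale the remaining stops are Cedar 11, Larch 18, Sutton 21, Pine 22, Ridge 23, Grove 26; go to Cedar.
At Cedar the remaining stops are Larch 7, Ridge 12, Pine 13, Grove 15, Sutton 26; go to Larch.
At Larch the remaining stops are Ridge 5, Pine 6, Grove 8, Sutton 19; go to Ridge.
At Ridge the remaining stops are Grove 3, Pine 11, Sutton 14; go to Grove.
At Grove the remaining stops are Pine 14, Sutton 17; go to Pine.
At Pine the remaining stops are Sutton 25; go to Sutton.
Return Sutton→Dale: 21.
Total = 11 + 7 + 5 + 3 + 14 + 25 + 21 = 86.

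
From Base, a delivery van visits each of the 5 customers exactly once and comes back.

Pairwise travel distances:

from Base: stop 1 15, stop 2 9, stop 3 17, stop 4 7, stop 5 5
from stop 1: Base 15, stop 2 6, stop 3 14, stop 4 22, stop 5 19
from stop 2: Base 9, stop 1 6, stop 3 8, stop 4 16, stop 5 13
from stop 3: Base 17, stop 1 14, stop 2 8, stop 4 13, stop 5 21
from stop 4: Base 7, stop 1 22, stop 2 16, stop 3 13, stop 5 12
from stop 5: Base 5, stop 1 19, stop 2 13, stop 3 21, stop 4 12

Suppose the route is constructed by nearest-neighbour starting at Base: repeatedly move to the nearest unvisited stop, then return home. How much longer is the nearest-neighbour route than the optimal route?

The nearest-neighbour route is 1 longer than optimal.

From Base: stop 5=5, stop 4=7, stop 2=9, stop 1=15, stop 3=17 → choose stop 5 (5).
From stop 5: stop 4=12, stop 2=13, stop 1=19, stop 3=21 → choose stop 4 (12).
From stop 4: stop 3=13, stop 2=16, stop 1=22 → choose stop 3 (13).
From stop 3: stop 2=8, stop 1=14 → choose stop 2 (8).
From stop 2: stop 1=6 → choose stop 1 (6).
NN route Base → stop 5 → stop 4 → stop 3 → stop 2 → stop 1 → Base costs 59.
Optimal: Base → stop 4 → stop 3 → stop 1 → stop 2 → stop 5 → Base costs 58 (by enumerating all 60 distinct tours).
Excess = 59 − 58 = 1.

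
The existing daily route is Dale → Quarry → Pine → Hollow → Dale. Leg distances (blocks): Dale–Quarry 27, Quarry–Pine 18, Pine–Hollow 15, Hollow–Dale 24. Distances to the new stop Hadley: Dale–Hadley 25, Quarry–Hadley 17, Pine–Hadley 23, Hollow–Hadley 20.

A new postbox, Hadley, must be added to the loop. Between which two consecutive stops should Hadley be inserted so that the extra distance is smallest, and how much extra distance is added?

Adding 15 blocks by placing Hadley on the Dale–Quarry leg.

Insertion cost between consecutive stops i–j is d(i,Hadley) + d(Hadley,j) − d(i,j):
  between Dale and Quarry: 25 + 17 − 27 = 15
  between Quarry and Pine: 17 + 23 − 18 = 22
  between Pine and Hollow: 23 + 20 − 15 = 28
  between Hollow and Dale: 20 + 25 − 24 = 21
Cheapest insertion is between Dale and Quarry, adding 15.
New total = 84 + 15 = 99.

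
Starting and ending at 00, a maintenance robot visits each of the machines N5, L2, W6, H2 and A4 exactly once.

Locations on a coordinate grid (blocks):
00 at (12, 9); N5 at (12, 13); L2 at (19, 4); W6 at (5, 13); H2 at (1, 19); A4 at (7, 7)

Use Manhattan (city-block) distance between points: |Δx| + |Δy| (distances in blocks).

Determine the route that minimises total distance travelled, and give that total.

Minimum total distance: 66 blocks.

There are 60 distinct closed tours to check (reversals are equivalent).
00→N5→L2→W6→H2→A4→00: 4+16+23+10+18+7 = 78
00→N5→L2→W6→A4→H2→00: 4+16+23+8+18+21 = 90
00→N5→L2→H2→W6→A4→00: 4+16+33+10+8+7 = 78
00→N5→L2→H2→A4→W6→00: 4+16+33+18+8+11 = 90
00→N5→L2→A4→W6→H2→00: 4+16+15+8+10+21 = 74
00→N5→L2→A4→H2→W6→00: 4+16+15+18+10+11 = 74
00→N5→W6→L2→H2→A4→00: 4+7+23+33+18+7 = 92
00→N5→W6→L2→A4→H2→00: 4+7+23+15+18+21 = 88
00→N5→W6→H2→L2→A4→00: 4+7+10+33+15+7 = 76
00→N5→W6→H2→A4→L2→00: 4+7+10+18+15+12 = 66
00→N5→W6→A4→L2→H2→00: 4+7+8+15+33+21 = 88
00→N5→W6→A4→H2→L2→00: 4+7+8+18+33+12 = 82
00→N5→H2→L2→W6→A4→00: 4+17+33+23+8+7 = 92
00→N5→H2→L2→A4→W6→00: 4+17+33+15+8+11 = 88
… (46 more)
The minimum is 66.
One optimal route: 00 → N5 → W6 → H2 → A4 → L2 → 00 (or its reverse).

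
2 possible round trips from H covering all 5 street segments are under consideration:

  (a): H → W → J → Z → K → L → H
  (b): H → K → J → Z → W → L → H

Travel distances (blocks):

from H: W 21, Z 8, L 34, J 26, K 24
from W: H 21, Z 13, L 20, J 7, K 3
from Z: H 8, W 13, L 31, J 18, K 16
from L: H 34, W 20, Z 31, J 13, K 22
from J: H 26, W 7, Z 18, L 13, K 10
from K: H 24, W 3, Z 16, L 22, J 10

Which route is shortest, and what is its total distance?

(a): 21 + 7 + 18 + 16 + 22 + 34 = 118
(b): 24 + 10 + 18 + 13 + 20 + 34 = 119

118 blocks — (a) is the shortest.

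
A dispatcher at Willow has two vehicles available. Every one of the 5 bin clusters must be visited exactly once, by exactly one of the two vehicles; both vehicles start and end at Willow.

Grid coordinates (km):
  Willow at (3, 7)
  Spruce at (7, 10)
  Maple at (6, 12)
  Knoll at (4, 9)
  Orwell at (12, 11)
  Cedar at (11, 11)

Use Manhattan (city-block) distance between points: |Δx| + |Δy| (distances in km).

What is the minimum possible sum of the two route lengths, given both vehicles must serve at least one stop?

There are 2^4 − 1 = 15 ways to divide the 5 stops into two non-empty groups. For each, the best each vehicle can do is its own shortest tour through its group:
  {Spruce} + {Maple, Knoll, Orwell, Cedar}: 14 + 28 = 42
  {Maple} + {Spruce, Knoll, Orwell, Cedar}: 16 + 26 = 42
  {Spruce, Maple} + {Knoll, Orwell, Cedar}: 18 + 26 = 44
  {Knoll} + {Spruce, Maple, Orwell, Cedar}: 6 + 28 = 34
  {Spruce, Knoll} + {Maple, Orwell, Cedar}: 14 + 28 = 42
  {Maple, Knoll} + {Spruce, Orwell, Cedar}: 16 + 26 = 42
  … (15 splits in total)
Best: vehicle 1 Willow → Knoll → Willow = 6; vehicle 2 Willow → Spruce → Orwell → Cedar → Maple → Willow = 28; combined 34.

34 km — the smallest possible combined total.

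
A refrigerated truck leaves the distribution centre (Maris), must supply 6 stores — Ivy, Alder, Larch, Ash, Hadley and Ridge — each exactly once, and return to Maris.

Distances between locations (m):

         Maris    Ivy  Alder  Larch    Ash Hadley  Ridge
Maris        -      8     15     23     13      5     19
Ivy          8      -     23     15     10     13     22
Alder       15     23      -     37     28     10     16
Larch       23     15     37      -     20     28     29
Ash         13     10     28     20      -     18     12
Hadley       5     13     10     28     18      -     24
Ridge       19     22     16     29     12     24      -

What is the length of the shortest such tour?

86 m — the shortest possible round trip.

There are 360 distinct closed tours to check (reversals are equivalent).
Maris-Ivy-Alder-Larch-Ash-Hadley-Ridge-Maris: 8+23+37+20+18+24+19 = 149
Maris-Ivy-Alder-Larch-Ash-Ridge-Hadley-Maris: 8+23+37+20+12+24+5 = 129
Maris-Ivy-Alder-Larch-Hadley-Ash-Ridge-Maris: 8+23+37+28+18+12+19 = 145
Maris-Ivy-Alder-Larch-Hadley-Ridge-Ash-Maris: 8+23+37+28+24+12+13 = 145
Maris-Ivy-Alder-Larch-Ridge-Ash-Hadley-Maris: 8+23+37+29+12+18+5 = 132
Maris-Ivy-Alder-Larch-Ridge-Hadley-Ash-Maris: 8+23+37+29+24+18+13 = 152
Maris-Ivy-Alder-Ash-Larch-Hadley-Ridge-Maris: 8+23+28+20+28+24+19 = 150
Maris-Ivy-Alder-Ash-Larch-Ridge-Hadley-Maris: 8+23+28+20+29+24+5 = 137
… (352 more)
Maris-Ivy-Larch-Ash-Ridge-Alder-Hadley-Maris: 8+15+20+12+16+10+5 = 86  ← best
The minimum is 86.
One optimal route: Maris → Ivy → Larch → Ash → Ridge → Alder → Hadley → Maris (or its reverse).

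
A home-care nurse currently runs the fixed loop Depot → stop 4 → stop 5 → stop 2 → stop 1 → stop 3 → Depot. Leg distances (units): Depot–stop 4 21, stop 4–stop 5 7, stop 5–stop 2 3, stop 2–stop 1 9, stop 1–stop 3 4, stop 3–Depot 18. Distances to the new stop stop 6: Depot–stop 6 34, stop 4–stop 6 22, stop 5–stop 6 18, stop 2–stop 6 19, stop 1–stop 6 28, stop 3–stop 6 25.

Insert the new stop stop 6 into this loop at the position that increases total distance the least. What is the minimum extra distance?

Adding 33 by placing stop 6 on the stop 4–stop 5 leg.

Insertion cost between consecutive stops i–j is d(i,stop 6) + d(stop 6,j) − d(i,j):
  between Depot and stop 4: 34 + 22 − 21 = 35
  between stop 4 and stop 5: 22 + 18 − 7 = 33
  between stop 5 and stop 2: 18 + 19 − 3 = 34
  between stop 2 and stop 1: 19 + 28 − 9 = 38
  between stop 1 and stop 3: 28 + 25 − 4 = 49
  between stop 3 and Depot: 25 + 34 − 18 = 41
Cheapest insertion is between stop 4 and stop 5, adding 33.
New total = 62 + 33 = 95.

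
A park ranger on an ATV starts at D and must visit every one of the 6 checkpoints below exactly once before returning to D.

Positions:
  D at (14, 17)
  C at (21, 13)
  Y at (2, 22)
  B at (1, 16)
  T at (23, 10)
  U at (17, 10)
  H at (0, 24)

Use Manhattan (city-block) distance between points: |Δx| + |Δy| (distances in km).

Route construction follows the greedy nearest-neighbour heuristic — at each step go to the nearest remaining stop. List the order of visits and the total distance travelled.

From D: distances to unvisited — U=10, C=11, B=14, T=16, Y=17, H=21. Nearest is U (10).
From U: distances to unvisited — T=6, C=7, B=22, Y=27, H=31. Nearest is T (6).
From T: distances to unvisited — C=5, B=28, Y=33, H=37. Nearest is C (5).
From C: distances to unvisited — B=23, Y=28, H=32. Nearest is B (23).
From B: distances to unvisited — Y=7, H=9. Nearest is Y (7).
From Y: distances to unvisited — H=4. Nearest is H (4).
Return H→D: 21.
Total = 10 + 6 + 5 + 23 + 7 + 4 + 21 = 76.

76 km along D → U → T → C → B → Y → H → D.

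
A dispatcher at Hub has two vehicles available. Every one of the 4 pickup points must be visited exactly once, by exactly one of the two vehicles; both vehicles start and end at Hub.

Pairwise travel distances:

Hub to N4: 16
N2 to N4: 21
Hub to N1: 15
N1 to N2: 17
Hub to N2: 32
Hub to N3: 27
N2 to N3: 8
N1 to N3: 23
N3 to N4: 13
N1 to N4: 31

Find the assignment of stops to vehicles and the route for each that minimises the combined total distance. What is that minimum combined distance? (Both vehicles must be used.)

Minimum combined distance: 99.

Check every non-empty split of the stops between the two vehicles; for each half take its own optimal tour:
  {N1} + {N2, N3, N4}: 30 + 69 = 99
  {N2} + {N1, N3, N4}: 64 + 67 = 131
  {N1, N2} + {N3, N4}: 64 + 56 = 120
  {N3} + {N1, N2, N4}: 54 + 69 = 123
  {N1, N3} + {N2, N4}: 65 + 69 = 134
  {N2, N3} + {N1, N4}: 67 + 62 = 129
  … (7 splits in total)
Best: vehicle 1 Hub → N1 → Hub = 30; vehicle 2 Hub → N2 → N3 → N4 → Hub = 69; combined 99.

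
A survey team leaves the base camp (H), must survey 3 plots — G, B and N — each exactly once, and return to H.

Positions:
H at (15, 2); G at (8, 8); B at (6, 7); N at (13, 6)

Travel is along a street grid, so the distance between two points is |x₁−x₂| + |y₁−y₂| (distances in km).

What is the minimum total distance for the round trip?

Shortest round trip = 30 km.

There are 3 distinct closed tours to check (reversals are equivalent).
H → G → B → N → H: 13+3+8+6 = 30
H → G → N → B → H: 13+7+8+14 = 42
H → B → G → N → H: 14+3+7+6 = 30
The minimum is 30.
One optimal route: H → G → B → N → H (or its reverse).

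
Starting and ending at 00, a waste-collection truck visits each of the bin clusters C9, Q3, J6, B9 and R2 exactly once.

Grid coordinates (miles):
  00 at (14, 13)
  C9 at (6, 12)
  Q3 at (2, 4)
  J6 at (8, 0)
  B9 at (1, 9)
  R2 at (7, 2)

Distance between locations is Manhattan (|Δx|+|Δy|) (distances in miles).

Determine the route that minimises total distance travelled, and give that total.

Minimum total distance: 52 miles.

00 → C9 → Q3 → J6 → B9 → R2 → 00: 9+12+10+16+13+18 = 78
00 → C9 → Q3 → J6 → R2 → B9 → 00: 9+12+10+3+13+17 = 64
00 → C9 → Q3 → B9 → J6 → R2 → 00: 9+12+6+16+3+18 = 64
00 → C9 → Q3 → B9 → R2 → J6 → 00: 9+12+6+13+3+19 = 62
00 → C9 → Q3 → R2 → J6 → B9 → 00: 9+12+7+3+16+17 = 64
00 → C9 → Q3 → R2 → B9 → J6 → 00: 9+12+7+13+16+19 = 76
00 → C9 → J6 → Q3 → B9 → R2 → 00: 9+14+10+6+13+18 = 70
00 → C9 → J6 → Q3 → R2 → B9 → 00: 9+14+10+7+13+17 = 70
00 → C9 → J6 → B9 → Q3 → R2 → 00: 9+14+16+6+7+18 = 70
00 → C9 → J6 → B9 → R2 → Q3 → 00: 9+14+16+13+7+21 = 80
00 → C9 → J6 → R2 → Q3 → B9 → 00: 9+14+3+7+6+17 = 56
00 → C9 → J6 → R2 → B9 → Q3 → 00: 9+14+3+13+6+21 = 66
00 → C9 → B9 → Q3 → J6 → R2 → 00: 9+8+6+10+3+18 = 54
00 → C9 → B9 → Q3 → R2 → J6 → 00: 9+8+6+7+3+19 = 52
… (46 more)
The minimum is 52.
One optimal route: 00 → C9 → B9 → Q3 → R2 → J6 → 00 (or its reverse).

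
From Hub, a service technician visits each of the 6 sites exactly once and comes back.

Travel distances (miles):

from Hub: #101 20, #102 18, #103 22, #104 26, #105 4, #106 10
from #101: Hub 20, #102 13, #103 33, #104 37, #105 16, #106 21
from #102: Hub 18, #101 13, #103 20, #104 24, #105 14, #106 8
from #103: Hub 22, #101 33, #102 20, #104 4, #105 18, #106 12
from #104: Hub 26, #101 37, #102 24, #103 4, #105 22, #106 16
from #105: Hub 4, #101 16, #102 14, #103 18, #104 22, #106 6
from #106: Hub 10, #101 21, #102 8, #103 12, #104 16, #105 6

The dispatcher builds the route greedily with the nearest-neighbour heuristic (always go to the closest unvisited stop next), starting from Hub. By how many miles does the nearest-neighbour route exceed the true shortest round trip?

Excess over optimum: 11 miles.

Hub: #105=4, #106=10, #102=18, #101=20, #103=22, #104=26 ⇒ #105
#105: #106=6, #102=14, #101=16, #103=18, #104=22 ⇒ #106
#106: #102=8, #103=12, #104=16, #101=21 ⇒ #102
#102: #101=13, #103=20, #104=24 ⇒ #101
#101: #103=33, #104=37 ⇒ #103
#103: #104=4 ⇒ #104
NN route Hub → #105 → #106 → #102 → #101 → #103 → #104 → Hub costs 94.
Optimal: Hub → #101 → #102 → #103 → #104 → #106 → #105 → Hub costs 83 (by enumerating all 360 distinct tours).
Excess = 94 − 83 = 11.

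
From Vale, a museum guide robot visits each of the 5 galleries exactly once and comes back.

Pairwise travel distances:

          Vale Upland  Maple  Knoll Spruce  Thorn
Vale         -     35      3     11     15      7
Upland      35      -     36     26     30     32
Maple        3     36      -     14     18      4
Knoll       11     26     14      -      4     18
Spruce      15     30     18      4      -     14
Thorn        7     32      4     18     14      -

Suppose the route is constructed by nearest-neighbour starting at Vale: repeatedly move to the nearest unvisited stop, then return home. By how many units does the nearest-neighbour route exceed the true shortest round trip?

2 longer than the optimal tour.

Vale: Maple=3, Thorn=7, Knoll=11, Spruce=15, Upland=35 ⇒ Maple
Maple: Thorn=4, Knoll=14, Spruce=18, Upland=36 ⇒ Thorn
Thorn: Spruce=14, Knoll=18, Upland=32 ⇒ Spruce
Spruce: Knoll=4, Upland=30 ⇒ Knoll
Knoll: Upland=26 ⇒ Upland
NN route Vale → Maple → Thorn → Spruce → Knoll → Upland → Vale costs 86.
Optimal: Vale → Maple → Thorn → Upland → Knoll → Spruce → Vale costs 84 (by enumerating all 60 distinct tours).
Excess = 86 − 84 = 2.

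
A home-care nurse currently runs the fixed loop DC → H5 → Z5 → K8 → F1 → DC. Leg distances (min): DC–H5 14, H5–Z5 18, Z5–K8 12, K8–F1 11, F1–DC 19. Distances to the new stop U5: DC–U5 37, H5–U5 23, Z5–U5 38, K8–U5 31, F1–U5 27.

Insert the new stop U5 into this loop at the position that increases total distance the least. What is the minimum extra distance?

+43 min — insert U5 between H5 and Z5.

Insertion cost between consecutive stops i–j is d(i,U5) + d(U5,j) − d(i,j):
  between DC and H5: 37 + 23 − 14 = 46
  between H5 and Z5: 23 + 38 − 18 = 43
  between Z5 and K8: 38 + 31 − 12 = 57
  between K8 and F1: 31 + 27 − 11 = 47
  between F1 and DC: 27 + 37 − 19 = 45
Cheapest insertion is between H5 and Z5, adding 43.
New total = 74 + 43 = 117.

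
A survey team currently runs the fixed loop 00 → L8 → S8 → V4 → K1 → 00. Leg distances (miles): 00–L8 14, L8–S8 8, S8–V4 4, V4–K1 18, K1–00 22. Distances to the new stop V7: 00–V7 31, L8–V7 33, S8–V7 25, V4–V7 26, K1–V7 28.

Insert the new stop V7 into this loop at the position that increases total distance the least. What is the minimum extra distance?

Minimum extra distance: 36 miles, inserting V7 between V4 and K1.

Insertion cost between consecutive stops i–j is d(i,V7) + d(V7,j) − d(i,j):
  between 00 and L8: 31 + 33 − 14 = 50
  between L8 and S8: 33 + 25 − 8 = 50
  between S8 and V4: 25 + 26 − 4 = 47
  between V4 and K1: 26 + 28 − 18 = 36
  between K1 and 00: 28 + 31 − 22 = 37
Cheapest insertion is between V4 and K1, adding 36.
New total = 66 + 36 = 102.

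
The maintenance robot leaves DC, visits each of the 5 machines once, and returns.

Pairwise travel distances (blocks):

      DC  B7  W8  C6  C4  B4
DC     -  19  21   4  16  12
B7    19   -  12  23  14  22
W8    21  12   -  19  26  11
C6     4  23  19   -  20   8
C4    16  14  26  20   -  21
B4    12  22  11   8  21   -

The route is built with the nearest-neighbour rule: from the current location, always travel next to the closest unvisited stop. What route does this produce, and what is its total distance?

DC → [C6:4 / B4:12 / C4:16 / B7:19 / W8:21] → C6 (4)
C6 → [B4:8 / W8:19 / C4:20 / B7:23] → B4 (8)
B4 → [W8:11 / C4:21 / B7:22] → W8 (11)
W8 → [B7:12 / C4:26] → B7 (12)
B7 → [C4:14] → C4 (14)
Return C4→DC: 16.
Total = 4 + 8 + 11 + 12 + 14 + 16 = 65.

65 blocks along DC → C6 → B4 → W8 → B7 → C4 → DC.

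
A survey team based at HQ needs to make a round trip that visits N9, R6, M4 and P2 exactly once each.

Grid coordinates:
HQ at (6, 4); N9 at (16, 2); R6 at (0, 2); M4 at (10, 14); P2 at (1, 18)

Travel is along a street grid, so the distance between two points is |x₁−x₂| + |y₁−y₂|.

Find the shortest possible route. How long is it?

There are 12 distinct closed tours to check (reversals are equivalent).
HQ-N9-R6-M4-P2-HQ: 12+16+22+13+19 = 82
HQ-N9-R6-P2-M4-HQ: 12+16+17+13+14 = 72
HQ-N9-M4-R6-P2-HQ: 12+18+22+17+19 = 88
HQ-N9-M4-P2-R6-HQ: 12+18+13+17+8 = 68
HQ-N9-P2-R6-M4-HQ: 12+31+17+22+14 = 96
HQ-N9-P2-M4-R6-HQ: 12+31+13+22+8 = 86
HQ-R6-N9-M4-P2-HQ: 8+16+18+13+19 = 74
HQ-R6-N9-P2-M4-HQ: 8+16+31+13+14 = 82
HQ-R6-M4-N9-P2-HQ: 8+22+18+31+19 = 98
HQ-R6-P2-N9-M4-HQ: 8+17+31+18+14 = 88
HQ-M4-N9-R6-P2-HQ: 14+18+16+17+19 = 84
HQ-M4-R6-N9-P2-HQ: 14+22+16+31+19 = 102
The minimum is 68.
One optimal route: HQ → N9 → M4 → P2 → R6 → HQ (or its reverse).

Minimum total distance: 68.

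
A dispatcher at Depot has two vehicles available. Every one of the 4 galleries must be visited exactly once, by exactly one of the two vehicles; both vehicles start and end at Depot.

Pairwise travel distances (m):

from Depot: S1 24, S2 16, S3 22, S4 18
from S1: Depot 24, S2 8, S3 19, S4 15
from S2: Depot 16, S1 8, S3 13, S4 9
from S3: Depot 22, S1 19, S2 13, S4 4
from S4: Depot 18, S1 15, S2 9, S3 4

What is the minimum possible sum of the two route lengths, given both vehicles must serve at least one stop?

Minimum combined distance: 92 m.

Try each way of splitting the stops between the two vehicles (each non-empty) and, for each split, find the best tour for each vehicle:
  {S1} + {S2, S3, S4}: 48 + 51 = 99
  {S2} + {S1, S3, S4}: 32 + 65 = 97
  {S1, S2} + {S3, S4}: 48 + 44 = 92
  {S3} + {S1, S2, S4}: 44 + 57 = 101
  {S1, S3} + {S2, S4}: 65 + 43 = 108
  {S2, S3} + {S1, S4}: 51 + 57 = 108
  … (7 splits in total)
Best: vehicle 1 Depot → S1 → S2 → Depot = 48; vehicle 2 Depot → S3 → S4 → Depot = 44; combined 92.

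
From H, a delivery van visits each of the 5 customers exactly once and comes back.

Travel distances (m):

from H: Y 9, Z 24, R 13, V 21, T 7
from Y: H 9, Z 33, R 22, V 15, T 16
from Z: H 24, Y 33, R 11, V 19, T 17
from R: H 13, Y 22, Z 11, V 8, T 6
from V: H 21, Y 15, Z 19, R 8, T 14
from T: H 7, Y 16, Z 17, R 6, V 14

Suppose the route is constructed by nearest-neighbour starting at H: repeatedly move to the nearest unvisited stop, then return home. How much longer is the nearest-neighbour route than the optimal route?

Excess over optimum: 26 m.

H: T=7, Y=9, R=13, V=21, Z=24 ⇒ T
T: R=6, V=14, Y=16, Z=17 ⇒ R
R: V=8, Z=11, Y=22 ⇒ V
V: Y=15, Z=19 ⇒ Y
Y: Z=33 ⇒ Z
NN route H → T → R → V → Y → Z → H costs 93.
Optimal: H → Y → V → Z → R → T → H costs 67 (by enumerating all 60 distinct tours).
Excess = 93 − 67 = 26.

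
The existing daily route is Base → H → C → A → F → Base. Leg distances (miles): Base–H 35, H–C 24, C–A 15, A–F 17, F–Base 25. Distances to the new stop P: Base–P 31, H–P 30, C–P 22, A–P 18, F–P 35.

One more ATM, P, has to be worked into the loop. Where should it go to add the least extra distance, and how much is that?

+25 miles — insert P between C and A.

Insertion cost between consecutive stops i–j is d(i,P) + d(P,j) − d(i,j):
  between Base and H: 31 + 30 − 35 = 26
  between H and C: 30 + 22 − 24 = 28
  between C and A: 22 + 18 − 15 = 25
  between A and F: 18 + 35 − 17 = 36
  between F and Base: 35 + 31 − 25 = 41
Cheapest insertion is between C and A, adding 25.
New total = 116 + 25 = 141.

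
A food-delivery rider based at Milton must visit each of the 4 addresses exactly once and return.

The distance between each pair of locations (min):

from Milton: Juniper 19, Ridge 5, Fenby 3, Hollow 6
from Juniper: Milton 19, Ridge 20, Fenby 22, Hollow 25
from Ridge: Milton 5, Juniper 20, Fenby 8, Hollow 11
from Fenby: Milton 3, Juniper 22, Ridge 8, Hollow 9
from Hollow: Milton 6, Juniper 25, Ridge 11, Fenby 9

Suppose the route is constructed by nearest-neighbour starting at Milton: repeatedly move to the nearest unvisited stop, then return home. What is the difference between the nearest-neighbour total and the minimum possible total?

Milton: Fenby=3, Ridge=5, Hollow=6, Juniper=19 ⇒ Fenby
Fenby: Ridge=8, Hollow=9, Juniper=22 ⇒ Ridge
Ridge: Hollow=11, Juniper=20 ⇒ Hollow
Hollow: Juniper=25 ⇒ Juniper
NN route Milton → Fenby → Ridge → Hollow → Juniper → Milton costs 66.
Optimal: Milton → Juniper → Ridge → Fenby → Hollow → Milton costs 62 (by enumerating all 12 distinct tours).
Excess = 66 − 62 = 4.

Excess over optimum: 4 min.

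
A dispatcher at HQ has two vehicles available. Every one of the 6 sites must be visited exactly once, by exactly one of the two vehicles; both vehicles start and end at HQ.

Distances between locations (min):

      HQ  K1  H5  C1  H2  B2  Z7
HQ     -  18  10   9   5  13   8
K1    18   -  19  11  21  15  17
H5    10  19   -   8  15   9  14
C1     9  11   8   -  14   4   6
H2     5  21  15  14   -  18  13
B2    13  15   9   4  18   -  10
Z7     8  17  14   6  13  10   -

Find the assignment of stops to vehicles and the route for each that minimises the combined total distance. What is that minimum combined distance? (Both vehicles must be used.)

Check every non-empty split of the stops between the two vehicles; for each half take its own optimal tour:
  {K1} + {H5, C1, H2, B2, Z7}: 36 + 47 = 83
  {H5} + {K1, C1, H2, B2, Z7}: 20 + 59 = 79
  {K1, H5} + {C1, H2, B2, Z7}: 47 + 41 = 88
  {C1} + {K1, H5, H2, B2, Z7}: 18 + 69 = 87
  {K1, C1} + {H5, H2, B2, Z7}: 38 + 47 = 85
  {H5, C1} + {K1, H2, B2, Z7}: 27 + 59 = 86
  … (31 splits in total)
  {H2} + {K1, H5, C1, B2, Z7}: 10 + 59 = 69  ← best
Best: vehicle 1 HQ → H2 → HQ = 10; vehicle 2 HQ → H5 → B2 → K1 → C1 → Z7 → HQ = 59; combined 69.

69 min — the smallest possible combined total.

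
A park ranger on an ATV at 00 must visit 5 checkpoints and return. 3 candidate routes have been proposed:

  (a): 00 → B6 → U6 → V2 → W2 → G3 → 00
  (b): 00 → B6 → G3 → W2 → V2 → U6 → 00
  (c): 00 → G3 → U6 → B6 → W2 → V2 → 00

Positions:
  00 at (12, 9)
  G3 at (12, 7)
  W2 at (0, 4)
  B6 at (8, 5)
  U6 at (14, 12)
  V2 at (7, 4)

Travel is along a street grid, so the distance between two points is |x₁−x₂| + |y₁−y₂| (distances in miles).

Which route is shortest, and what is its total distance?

(a): 8 + 13 + 15 + 7 + 15 + 2 = 60
(b): 8 + 6 + 15 + 7 + 15 + 5 = 56
(c): 2 + 7 + 13 + 9 + 7 + 10 = 48

Shortest is (c), total 48 miles.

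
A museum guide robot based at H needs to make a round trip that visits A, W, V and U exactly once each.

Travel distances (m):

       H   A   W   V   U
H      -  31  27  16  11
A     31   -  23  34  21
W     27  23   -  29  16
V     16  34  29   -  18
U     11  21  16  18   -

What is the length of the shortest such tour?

100 m — the shortest possible round trip.

With 4 stops there are 4!/2 = 12 distinct round trips (a route and its reverse cost the same).
H→A→W→V→U→H: 31+23+29+18+11 = 112
H→A→W→U→V→H: 31+23+16+18+16 = 104
H→A→V→W→U→H: 31+34+29+16+11 = 121
H→A→V→U→W→H: 31+34+18+16+27 = 126
H→A→U→W→V→H: 31+21+16+29+16 = 113
H→A→U→V→W→H: 31+21+18+29+27 = 126
H→W→A→V→U→H: 27+23+34+18+11 = 113
H→W→A→U→V→H: 27+23+21+18+16 = 105
H→W→V→A→U→H: 27+29+34+21+11 = 122
H→W→U→A→V→H: 27+16+21+34+16 = 114
H→V→A→W→U→H: 16+34+23+16+11 = 100
H→V→W→A→U→H: 16+29+23+21+11 = 100
The minimum is 100.
One optimal route: H → V → A → W → U → H (or its reverse).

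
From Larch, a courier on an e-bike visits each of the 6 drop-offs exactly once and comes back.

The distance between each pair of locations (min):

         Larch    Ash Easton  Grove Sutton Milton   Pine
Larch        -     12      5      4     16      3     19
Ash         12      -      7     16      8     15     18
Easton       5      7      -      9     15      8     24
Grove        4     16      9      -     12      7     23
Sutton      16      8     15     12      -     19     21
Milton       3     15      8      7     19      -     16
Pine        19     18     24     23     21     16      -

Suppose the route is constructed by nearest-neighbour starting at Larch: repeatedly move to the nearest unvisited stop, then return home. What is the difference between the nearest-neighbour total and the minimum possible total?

Larch: Milton=3, Grove=4, Easton=5, Ash=12, Sutton=16, Pine=19 ⇒ Milton
Milton: Grove=7, Easton=8, Ash=15, Pine=16, Sutton=19 ⇒ Grove
Grove: Easton=9, Sutton=12, Ash=16, Pine=23 ⇒ Easton
Easton: Ash=7, Sutton=15, Pine=24 ⇒ Ash
Ash: Sutton=8, Pine=18 ⇒ Sutton
Sutton: Pine=21 ⇒ Pine
NN route Larch → Milton → Grove → Easton → Ash → Sutton → Pine → Larch costs 74.
Optimal: Larch → Easton → Ash → Sutton → Pine → Milton → Grove → Larch costs 68 (by enumerating all 360 distinct tours).
Excess = 74 − 68 = 6.

Excess over optimum: 6 min.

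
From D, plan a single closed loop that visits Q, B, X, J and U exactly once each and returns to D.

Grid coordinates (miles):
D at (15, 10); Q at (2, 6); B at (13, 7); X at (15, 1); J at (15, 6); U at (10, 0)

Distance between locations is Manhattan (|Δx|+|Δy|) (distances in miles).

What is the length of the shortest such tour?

With 5 stops there are 5!/2 = 60 distinct round trips (a route and its reverse cost the same).
D→Q→B→X→J→U→D: 17+12+8+5+11+15 = 68
D→Q→B→X→U→J→D: 17+12+8+6+11+4 = 58
D→Q→B→J→X→U→D: 17+12+3+5+6+15 = 58
D→Q→B→J→U→X→D: 17+12+3+11+6+9 = 58
D→Q→B→U→X→J→D: 17+12+10+6+5+4 = 54
D→Q→B→U→J→X→D: 17+12+10+11+5+9 = 64
D→Q→X→B→J→U→D: 17+18+8+3+11+15 = 72
D→Q→X→B→U→J→D: 17+18+8+10+11+4 = 68
D→Q→X→J→B→U→D: 17+18+5+3+10+15 = 68
D→Q→X→J→U→B→D: 17+18+5+11+10+5 = 66
D→Q→X→U→B→J→D: 17+18+6+10+3+4 = 58
D→Q→X→U→J→B→D: 17+18+6+11+3+5 = 60
D→Q→J→B→X→U→D: 17+13+3+8+6+15 = 62
D→Q→J→B→U→X→D: 17+13+3+10+6+9 = 58
… (46 more)
D→B→Q→U→X→J→D: 5+12+14+6+5+4 = 46  ← best
The minimum is 46.
One optimal route: D → B → Q → U → X → J → D (or its reverse).

46 miles — the shortest possible round trip.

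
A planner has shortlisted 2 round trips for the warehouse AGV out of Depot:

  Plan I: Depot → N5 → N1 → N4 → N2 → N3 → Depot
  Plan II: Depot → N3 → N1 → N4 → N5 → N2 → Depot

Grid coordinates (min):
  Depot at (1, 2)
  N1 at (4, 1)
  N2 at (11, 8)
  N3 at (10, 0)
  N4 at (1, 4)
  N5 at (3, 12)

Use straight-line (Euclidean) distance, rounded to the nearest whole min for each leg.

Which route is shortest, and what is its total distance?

Plan I: 10 + 11 + 4 + 11 + 8 + 9 = 53
Plan II: 9 + 6 + 4 + 8 + 9 + 12 = 48

48 min — Plan II is the shortest.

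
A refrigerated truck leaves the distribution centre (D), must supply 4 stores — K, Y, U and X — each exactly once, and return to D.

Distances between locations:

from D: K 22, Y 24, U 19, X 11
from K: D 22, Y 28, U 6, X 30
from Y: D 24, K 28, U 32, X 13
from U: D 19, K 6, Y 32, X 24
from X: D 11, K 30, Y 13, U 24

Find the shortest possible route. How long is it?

Minimum total distance: 77.

With 4 stops there are 4!/2 = 12 distinct round trips (a route and its reverse cost the same).
D→K→Y→U→X→D: 22+28+32+24+11 = 117
D→K→Y→X→U→D: 22+28+13+24+19 = 106
D→K→U→Y→X→D: 22+6+32+13+11 = 84
D→K→U→X→Y→D: 22+6+24+13+24 = 89
D→K→X→Y→U→D: 22+30+13+32+19 = 116
D→K→X→U→Y→D: 22+30+24+32+24 = 132
D→Y→K→U→X→D: 24+28+6+24+11 = 93
D→Y→K→X→U→D: 24+28+30+24+19 = 125
D→Y→U→K→X→D: 24+32+6+30+11 = 103
D→Y→X→K→U→D: 24+13+30+6+19 = 92
D→U→K→Y→X→D: 19+6+28+13+11 = 77
D→U→Y→K→X→D: 19+32+28+30+11 = 120
The minimum is 77.
One optimal route: D → U → K → Y → X → D (or its reverse).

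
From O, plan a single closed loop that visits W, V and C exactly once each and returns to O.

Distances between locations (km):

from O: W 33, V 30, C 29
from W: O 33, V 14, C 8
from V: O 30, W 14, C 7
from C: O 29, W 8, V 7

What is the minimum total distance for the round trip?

There are 3 distinct closed tours to check (reversals are equivalent).
O - W - V - C - O: 33+14+7+29 = 83
O - W - C - V - O: 33+8+7+30 = 78
O - V - W - C - O: 30+14+8+29 = 81
The minimum is 78.
One optimal route: O → W → C → V → O (or its reverse).

Shortest round trip = 78 km.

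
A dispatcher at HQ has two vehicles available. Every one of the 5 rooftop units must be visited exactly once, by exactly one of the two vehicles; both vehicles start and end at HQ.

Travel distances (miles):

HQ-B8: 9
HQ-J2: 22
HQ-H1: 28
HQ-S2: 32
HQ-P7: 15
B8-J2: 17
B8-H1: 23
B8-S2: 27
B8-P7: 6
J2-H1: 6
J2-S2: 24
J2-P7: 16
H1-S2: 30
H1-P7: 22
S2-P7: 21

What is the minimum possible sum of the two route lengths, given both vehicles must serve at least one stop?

Minimum combined distance: 112 miles.

Try each way of splitting the stops between the two vehicles (each non-empty) and, for each split, find the best tour for each vehicle:
  {B8} + {J2, H1, S2, P7}: 18 + 94 = 112
  {J2} + {B8, H1, S2, P7}: 44 + 94 = 138
  {B8, J2} + {H1, S2, P7}: 48 + 94 = 142
  {H1} + {B8, J2, S2, P7}: 56 + 82 = 138
  {B8, H1} + {J2, S2, P7}: 60 + 82 = 142
  {J2, H1} + {B8, S2, P7}: 56 + 68 = 124
  … (15 splits in total)
Best: vehicle 1 HQ → B8 → HQ = 18; vehicle 2 HQ → J2 → H1 → S2 → P7 → HQ = 94; combined 112.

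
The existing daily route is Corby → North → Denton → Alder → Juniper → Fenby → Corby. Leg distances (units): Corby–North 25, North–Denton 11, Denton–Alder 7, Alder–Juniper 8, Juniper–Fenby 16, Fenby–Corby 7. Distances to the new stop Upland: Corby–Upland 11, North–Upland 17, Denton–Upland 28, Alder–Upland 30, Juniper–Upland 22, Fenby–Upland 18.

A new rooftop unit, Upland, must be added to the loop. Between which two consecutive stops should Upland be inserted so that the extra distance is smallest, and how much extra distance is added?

Minimum extra distance: 3, inserting Upland between Corby and North.

Insertion cost between consecutive stops i–j is d(i,Upland) + d(Upland,j) − d(i,j):
  between Corby and North: 11 + 17 − 25 = 3
  between North and Denton: 17 + 28 − 11 = 34
  between Denton and Alder: 28 + 30 − 7 = 51
  between Alder and Juniper: 30 + 22 − 8 = 44
  between Juniper and Fenby: 22 + 18 − 16 = 24
  between Fenby and Corby: 18 + 11 − 7 = 22
Cheapest insertion is between Corby and North, adding 3.
New total = 74 + 3 = 77.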